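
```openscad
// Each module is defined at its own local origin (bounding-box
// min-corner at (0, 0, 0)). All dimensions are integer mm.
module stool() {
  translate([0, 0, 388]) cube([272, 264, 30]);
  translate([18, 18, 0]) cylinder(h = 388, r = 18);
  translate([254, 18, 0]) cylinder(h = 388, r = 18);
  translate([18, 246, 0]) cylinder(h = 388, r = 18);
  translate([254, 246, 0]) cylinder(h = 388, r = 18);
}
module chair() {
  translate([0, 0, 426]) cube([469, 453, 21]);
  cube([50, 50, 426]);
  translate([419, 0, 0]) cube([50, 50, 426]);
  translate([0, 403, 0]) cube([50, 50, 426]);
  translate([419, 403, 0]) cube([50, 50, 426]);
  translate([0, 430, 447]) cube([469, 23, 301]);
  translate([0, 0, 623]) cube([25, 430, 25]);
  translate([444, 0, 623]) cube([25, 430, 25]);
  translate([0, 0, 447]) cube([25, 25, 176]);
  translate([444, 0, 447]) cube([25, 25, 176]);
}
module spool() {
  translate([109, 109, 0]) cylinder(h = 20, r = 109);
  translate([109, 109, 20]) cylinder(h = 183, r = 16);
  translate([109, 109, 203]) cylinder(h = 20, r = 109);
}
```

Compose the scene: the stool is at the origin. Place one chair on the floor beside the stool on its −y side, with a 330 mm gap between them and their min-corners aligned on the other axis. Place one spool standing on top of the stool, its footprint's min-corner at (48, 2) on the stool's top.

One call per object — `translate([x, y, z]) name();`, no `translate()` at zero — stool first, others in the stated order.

stool();
translate([0, -783, 0]) chair();
translate([48, 2, 418]) spool();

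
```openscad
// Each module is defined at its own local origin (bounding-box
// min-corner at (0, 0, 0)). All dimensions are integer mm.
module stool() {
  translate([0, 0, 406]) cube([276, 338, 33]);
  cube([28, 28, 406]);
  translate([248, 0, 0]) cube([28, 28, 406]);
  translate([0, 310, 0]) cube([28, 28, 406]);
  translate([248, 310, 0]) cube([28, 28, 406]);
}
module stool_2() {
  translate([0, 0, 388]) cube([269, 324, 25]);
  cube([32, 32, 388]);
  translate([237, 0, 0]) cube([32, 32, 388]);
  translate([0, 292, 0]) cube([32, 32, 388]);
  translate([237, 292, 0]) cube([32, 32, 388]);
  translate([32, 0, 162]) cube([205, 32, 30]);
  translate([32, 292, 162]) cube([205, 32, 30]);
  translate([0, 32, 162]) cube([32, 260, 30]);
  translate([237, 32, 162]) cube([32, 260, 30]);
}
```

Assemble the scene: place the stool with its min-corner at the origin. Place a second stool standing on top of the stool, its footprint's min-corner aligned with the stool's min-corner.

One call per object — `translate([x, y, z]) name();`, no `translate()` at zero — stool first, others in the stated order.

stool();
translate([0, 0, 439]) stool_2();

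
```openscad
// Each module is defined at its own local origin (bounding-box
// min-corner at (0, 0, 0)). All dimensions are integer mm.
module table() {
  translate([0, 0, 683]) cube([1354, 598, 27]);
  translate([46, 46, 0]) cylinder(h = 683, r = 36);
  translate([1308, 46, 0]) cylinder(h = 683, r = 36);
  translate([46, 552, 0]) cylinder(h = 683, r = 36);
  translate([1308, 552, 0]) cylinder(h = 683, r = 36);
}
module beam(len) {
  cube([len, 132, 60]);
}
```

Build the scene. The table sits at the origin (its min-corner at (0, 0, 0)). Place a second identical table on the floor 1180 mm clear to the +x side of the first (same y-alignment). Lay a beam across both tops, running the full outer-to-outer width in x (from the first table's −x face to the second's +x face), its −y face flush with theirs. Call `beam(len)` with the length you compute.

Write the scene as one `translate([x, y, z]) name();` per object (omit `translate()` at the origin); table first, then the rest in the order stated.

table();
translate([2534, 0, 0]) table();
translate([0, 0, 710]) beam(3888);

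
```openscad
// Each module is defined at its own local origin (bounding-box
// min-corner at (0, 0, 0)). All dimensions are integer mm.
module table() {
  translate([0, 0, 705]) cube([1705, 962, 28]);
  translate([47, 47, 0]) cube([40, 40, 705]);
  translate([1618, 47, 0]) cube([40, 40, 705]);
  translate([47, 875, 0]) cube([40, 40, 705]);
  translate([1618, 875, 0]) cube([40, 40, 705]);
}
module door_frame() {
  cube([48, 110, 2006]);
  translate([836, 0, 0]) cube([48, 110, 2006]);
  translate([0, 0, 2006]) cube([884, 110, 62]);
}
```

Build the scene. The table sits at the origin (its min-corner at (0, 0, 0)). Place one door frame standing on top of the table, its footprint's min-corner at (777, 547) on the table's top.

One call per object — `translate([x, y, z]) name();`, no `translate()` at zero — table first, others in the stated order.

table();
translate([777, 547, 733]) door_frame();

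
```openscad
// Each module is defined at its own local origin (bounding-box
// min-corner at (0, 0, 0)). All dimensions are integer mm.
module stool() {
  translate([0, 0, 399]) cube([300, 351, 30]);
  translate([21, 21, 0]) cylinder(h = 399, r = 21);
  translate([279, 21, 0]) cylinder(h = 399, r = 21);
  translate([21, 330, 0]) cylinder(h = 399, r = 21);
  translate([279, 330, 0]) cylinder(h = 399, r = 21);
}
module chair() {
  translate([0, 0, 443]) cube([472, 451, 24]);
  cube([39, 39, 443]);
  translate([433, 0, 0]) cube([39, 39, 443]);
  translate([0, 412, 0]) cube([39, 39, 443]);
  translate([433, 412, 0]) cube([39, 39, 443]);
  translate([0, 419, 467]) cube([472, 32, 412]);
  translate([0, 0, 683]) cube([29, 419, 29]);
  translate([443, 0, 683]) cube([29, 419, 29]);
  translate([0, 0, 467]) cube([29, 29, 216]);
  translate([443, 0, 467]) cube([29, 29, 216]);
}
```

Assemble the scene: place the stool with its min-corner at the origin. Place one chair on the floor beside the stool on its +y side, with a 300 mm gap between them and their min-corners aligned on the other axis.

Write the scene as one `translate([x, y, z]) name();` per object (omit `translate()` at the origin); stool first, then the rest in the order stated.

stool();
translate([0, 651, 0]) chair();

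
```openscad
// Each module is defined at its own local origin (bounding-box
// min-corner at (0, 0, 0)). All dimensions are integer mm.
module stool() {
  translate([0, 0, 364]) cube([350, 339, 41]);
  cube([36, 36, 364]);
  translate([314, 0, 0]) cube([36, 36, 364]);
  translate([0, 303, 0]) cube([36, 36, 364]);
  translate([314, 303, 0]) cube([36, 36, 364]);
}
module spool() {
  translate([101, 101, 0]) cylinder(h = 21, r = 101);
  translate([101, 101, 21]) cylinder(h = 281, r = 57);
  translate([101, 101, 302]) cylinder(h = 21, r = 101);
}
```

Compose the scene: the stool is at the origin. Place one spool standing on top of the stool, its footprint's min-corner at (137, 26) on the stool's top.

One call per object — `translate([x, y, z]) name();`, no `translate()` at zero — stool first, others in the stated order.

stool();
translate([137, 26, 405]) spool();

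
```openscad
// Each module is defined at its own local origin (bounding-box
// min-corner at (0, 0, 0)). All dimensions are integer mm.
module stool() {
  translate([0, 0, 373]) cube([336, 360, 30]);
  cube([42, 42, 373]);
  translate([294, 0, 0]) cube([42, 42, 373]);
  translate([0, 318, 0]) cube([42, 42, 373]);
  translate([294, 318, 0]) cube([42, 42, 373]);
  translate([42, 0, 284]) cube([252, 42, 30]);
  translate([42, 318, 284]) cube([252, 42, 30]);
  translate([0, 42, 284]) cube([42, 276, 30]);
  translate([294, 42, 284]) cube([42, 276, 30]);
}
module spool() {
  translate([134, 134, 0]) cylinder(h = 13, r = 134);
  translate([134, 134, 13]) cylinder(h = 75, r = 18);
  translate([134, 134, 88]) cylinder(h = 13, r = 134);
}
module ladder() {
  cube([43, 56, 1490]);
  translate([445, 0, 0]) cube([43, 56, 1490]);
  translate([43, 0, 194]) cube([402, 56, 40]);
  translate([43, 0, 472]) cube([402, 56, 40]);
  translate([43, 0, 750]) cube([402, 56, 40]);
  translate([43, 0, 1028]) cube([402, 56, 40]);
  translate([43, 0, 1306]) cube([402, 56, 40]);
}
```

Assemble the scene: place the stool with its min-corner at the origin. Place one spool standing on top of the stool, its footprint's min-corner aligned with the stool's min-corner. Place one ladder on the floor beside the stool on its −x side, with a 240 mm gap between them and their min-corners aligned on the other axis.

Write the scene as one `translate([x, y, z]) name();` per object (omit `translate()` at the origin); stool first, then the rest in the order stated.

stool();
translate([0, 0, 403]) spool();
translate([-728, 0, 0]) ladder();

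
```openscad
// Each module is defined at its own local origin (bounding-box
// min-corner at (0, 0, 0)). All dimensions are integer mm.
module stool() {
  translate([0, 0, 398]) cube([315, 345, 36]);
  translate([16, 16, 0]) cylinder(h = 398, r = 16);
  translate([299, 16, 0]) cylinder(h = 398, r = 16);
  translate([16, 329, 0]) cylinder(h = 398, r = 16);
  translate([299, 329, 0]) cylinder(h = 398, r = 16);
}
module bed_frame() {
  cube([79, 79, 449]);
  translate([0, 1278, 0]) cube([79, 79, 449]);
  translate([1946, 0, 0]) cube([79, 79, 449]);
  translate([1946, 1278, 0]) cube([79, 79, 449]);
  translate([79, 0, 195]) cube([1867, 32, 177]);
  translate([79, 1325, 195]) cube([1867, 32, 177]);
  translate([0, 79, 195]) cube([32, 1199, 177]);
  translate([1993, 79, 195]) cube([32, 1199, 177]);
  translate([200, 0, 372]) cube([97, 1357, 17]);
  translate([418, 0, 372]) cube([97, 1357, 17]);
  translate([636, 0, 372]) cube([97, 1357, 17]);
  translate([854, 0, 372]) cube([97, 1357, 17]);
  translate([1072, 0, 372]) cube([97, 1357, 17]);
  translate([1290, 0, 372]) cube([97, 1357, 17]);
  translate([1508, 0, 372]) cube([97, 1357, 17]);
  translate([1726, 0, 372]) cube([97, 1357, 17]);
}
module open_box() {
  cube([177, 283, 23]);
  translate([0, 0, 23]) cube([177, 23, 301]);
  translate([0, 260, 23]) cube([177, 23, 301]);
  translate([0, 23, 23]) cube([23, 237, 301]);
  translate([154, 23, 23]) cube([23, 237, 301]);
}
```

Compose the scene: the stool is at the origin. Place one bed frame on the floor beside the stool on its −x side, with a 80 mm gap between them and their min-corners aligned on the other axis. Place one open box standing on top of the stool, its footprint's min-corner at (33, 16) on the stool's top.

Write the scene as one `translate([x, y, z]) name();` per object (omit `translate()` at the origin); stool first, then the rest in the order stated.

stool();
translate([-2105, 0, 0]) bed_frame();
translate([33, 16, 434]) open_box();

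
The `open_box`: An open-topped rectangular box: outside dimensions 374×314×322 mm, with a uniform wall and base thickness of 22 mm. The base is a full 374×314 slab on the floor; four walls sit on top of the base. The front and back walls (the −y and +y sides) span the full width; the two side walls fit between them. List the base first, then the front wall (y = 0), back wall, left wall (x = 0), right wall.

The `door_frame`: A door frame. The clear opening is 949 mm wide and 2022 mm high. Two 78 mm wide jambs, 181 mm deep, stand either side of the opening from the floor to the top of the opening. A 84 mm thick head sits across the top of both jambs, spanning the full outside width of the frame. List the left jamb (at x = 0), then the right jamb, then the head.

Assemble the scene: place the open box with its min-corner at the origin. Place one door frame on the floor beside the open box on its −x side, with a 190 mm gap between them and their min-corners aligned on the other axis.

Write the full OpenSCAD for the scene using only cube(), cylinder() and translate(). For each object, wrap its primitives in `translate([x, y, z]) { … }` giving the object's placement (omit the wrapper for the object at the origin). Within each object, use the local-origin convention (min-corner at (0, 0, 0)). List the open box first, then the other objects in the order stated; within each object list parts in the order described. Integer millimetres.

cube([374, 314, 22]);
translate([0, 0, 22]) cube([374, 22, 300]);
translate([0, 292, 22]) cube([374, 22, 300]);
translate([0, 22, 22]) cube([22, 270, 300]);
translate([352, 22, 22]) cube([22, 270, 300]);
translate([-1295, 0, 0]) {
  cube([78, 181, 2022]);
  translate([1027, 0, 0]) cube([78, 181, 2022]);
  translate([0, 0, 2022]) cube([1105, 181, 84]);
}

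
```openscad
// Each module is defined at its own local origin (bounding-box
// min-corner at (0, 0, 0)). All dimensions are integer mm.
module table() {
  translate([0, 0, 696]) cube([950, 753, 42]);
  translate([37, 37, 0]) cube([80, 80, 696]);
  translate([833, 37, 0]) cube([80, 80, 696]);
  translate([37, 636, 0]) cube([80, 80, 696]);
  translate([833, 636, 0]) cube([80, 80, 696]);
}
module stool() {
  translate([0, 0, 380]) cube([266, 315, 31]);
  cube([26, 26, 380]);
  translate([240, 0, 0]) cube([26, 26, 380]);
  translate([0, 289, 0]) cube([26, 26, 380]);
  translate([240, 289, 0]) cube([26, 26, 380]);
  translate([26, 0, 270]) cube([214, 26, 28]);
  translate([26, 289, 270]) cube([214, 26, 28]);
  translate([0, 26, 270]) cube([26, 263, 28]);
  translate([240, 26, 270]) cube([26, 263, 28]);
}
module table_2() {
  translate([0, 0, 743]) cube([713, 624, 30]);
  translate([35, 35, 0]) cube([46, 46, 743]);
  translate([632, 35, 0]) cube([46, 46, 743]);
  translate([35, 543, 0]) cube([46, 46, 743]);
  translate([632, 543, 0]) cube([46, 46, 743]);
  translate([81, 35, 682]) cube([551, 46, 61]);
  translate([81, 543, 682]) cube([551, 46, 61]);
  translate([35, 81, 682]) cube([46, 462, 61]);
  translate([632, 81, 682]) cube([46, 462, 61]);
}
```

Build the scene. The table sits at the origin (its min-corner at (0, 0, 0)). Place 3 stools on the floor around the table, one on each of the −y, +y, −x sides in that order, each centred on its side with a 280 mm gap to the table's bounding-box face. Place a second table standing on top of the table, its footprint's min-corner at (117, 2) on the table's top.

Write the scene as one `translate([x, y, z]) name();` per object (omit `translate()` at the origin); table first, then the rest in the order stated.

table();
translate([342, -595, 0]) stool();
translate([342, 1033, 0]) stool();
translate([-546, 219, 0]) stool();
translate([117, 2, 738]) table_2();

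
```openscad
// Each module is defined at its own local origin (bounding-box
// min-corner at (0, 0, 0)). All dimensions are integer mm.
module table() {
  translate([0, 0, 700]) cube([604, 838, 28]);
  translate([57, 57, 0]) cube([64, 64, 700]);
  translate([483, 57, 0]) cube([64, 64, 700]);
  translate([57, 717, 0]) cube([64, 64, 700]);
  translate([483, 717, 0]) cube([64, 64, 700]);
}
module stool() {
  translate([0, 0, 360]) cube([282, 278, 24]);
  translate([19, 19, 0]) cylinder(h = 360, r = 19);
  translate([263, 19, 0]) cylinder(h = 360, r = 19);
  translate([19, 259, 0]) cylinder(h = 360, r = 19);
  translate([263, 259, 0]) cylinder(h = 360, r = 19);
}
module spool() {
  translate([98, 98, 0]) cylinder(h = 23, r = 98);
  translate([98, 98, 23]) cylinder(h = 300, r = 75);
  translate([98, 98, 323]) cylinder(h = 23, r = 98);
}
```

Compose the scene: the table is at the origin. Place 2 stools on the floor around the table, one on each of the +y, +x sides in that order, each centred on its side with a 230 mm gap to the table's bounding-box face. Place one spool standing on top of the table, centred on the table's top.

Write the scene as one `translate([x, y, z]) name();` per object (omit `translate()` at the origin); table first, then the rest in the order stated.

table();
translate([161, 1068, 0]) stool();
translate([834, 280, 0]) stool();
translate([204, 321, 728]) spool();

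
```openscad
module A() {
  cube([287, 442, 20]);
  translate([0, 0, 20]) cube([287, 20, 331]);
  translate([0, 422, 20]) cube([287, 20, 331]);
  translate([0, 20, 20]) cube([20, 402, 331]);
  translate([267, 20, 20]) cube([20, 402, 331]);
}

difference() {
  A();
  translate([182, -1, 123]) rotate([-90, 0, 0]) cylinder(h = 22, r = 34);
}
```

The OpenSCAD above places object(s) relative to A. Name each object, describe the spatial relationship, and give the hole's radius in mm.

A is an open box. The open box has a circular hole through its front wall. The hole's radius is 34 mm.

The subtracted cylinder has r = 34 mm.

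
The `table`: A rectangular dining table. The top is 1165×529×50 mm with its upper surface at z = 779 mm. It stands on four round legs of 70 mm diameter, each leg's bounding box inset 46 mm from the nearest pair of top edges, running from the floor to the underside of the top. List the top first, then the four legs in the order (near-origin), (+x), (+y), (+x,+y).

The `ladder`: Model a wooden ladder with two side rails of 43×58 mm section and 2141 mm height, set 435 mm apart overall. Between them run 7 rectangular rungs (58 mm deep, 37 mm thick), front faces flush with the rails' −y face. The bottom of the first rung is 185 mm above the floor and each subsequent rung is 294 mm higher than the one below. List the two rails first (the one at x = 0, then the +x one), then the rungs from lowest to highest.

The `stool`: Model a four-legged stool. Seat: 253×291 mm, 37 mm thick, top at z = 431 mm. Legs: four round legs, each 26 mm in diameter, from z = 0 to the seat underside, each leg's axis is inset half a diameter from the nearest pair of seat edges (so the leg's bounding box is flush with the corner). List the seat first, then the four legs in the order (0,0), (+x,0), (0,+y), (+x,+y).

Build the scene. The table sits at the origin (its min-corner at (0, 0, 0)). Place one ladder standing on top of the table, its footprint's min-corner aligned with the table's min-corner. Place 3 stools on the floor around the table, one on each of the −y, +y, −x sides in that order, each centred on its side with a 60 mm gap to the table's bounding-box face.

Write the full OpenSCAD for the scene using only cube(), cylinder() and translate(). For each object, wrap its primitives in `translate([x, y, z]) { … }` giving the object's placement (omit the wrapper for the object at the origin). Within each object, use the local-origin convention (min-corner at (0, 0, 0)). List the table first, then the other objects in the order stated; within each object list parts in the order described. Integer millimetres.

translate([0, 0, 729]) cube([1165, 529, 50]);
translate([81, 81, 0]) cylinder(h = 729, r = 35);
translate([1084, 81, 0]) cylinder(h = 729, r = 35);
translate([81, 448, 0]) cylinder(h = 729, r = 35);
translate([1084, 448, 0]) cylinder(h = 729, r = 35);
translate([0, 0, 779]) {
  cube([43, 58, 2141]);
  translate([392, 0, 0]) cube([43, 58, 2141]);
  translate([43, 0, 185]) cube([349, 58, 37]);
  translate([43, 0, 479]) cube([349, 58, 37]);
  translate([43, 0, 773]) cube([349, 58, 37]);
  translate([43, 0, 1067]) cube([349, 58, 37]);
  translate([43, 0, 1361]) cube([349, 58, 37]);
  translate([43, 0, 1655]) cube([349, 58, 37]);
  translate([43, 0, 1949]) cube([349, 58, 37]);
}
translate([456, -351, 0]) {
  translate([0, 0, 394]) cube([253, 291, 37]);
  translate([13, 13, 0]) cylinder(h = 394, r = 13);
  translate([240, 13, 0]) cylinder(h = 394, r = 13);
  translate([13, 278, 0]) cylinder(h = 394, r = 13);
  translate([240, 278, 0]) cylinder(h = 394, r = 13);
}
translate([456, 589, 0]) {
  translate([0, 0, 394]) cube([253, 291, 37]);
  translate([13, 13, 0]) cylinder(h = 394, r = 13);
  translate([240, 13, 0]) cylinder(h = 394, r = 13);
  translate([13, 278, 0]) cylinder(h = 394, r = 13);
  translate([240, 278, 0]) cylinder(h = 394, r = 13);
}
translate([-313, 119, 0]) {
  translate([0, 0, 394]) cube([253, 291, 37]);
  translate([13, 13, 0]) cylinder(h = 394, r = 13);
  translate([240, 13, 0]) cylinder(h = 394, r = 13);
  translate([13, 278, 0]) cylinder(h = 394, r = 13);
  translate([240, 278, 0]) cylinder(h = 394, r = 13);
}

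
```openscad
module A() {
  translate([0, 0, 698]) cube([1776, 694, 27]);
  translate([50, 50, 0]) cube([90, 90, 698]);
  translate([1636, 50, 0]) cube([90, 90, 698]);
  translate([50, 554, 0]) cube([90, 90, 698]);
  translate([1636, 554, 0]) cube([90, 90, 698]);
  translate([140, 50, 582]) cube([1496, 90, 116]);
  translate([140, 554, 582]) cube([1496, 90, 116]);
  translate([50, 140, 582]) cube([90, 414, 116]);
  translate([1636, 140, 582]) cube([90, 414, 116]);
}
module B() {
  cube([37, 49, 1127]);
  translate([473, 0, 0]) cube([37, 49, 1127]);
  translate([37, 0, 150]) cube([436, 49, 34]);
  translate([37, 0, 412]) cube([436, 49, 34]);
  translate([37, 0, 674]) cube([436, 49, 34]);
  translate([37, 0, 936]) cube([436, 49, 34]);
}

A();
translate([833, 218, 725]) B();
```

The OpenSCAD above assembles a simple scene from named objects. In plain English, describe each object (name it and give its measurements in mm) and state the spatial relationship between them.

A is a table with a 1776×694 mm rectangular top, 27 mm thick, top surface at z = 725 mm, supported by four 90×90 mm square legs, each inset 50 mm from the nearest pair of top edges, running from the floor. Four apron rails, 90 mm thick and 116 mm tall, run between adjacent legs with their top edges flush with the underside of the top and their outer faces flush with the legs' outer faces.

B is a straight ladder. Two 37×49 mm vertical rails, 1127 mm tall, stand 510 mm apart (outside-to-outside) with their front faces coplanar on the −y side. 4 rungs, each 49 mm deep and 34 mm tall, span between the inner faces of the rails, front faces flush with the rails. The lowest rung's underside is at z = 150 mm and rungs are spaced 262 mm apart (underside to underside).

The ladder is on top of the table.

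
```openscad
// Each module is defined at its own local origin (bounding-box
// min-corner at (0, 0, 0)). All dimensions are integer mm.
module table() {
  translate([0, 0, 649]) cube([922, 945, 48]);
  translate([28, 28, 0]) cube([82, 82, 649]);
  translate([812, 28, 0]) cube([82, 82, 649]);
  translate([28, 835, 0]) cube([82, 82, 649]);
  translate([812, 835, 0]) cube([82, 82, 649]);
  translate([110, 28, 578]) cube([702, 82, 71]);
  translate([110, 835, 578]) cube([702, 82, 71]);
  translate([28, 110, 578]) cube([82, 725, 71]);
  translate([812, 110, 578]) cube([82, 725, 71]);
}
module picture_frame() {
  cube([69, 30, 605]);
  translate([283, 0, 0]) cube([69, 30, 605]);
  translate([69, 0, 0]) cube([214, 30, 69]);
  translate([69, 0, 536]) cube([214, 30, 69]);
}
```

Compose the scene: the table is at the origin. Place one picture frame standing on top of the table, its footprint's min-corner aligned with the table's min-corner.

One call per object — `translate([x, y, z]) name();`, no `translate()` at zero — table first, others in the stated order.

table();
translate([0, 0, 697]) picture_frame();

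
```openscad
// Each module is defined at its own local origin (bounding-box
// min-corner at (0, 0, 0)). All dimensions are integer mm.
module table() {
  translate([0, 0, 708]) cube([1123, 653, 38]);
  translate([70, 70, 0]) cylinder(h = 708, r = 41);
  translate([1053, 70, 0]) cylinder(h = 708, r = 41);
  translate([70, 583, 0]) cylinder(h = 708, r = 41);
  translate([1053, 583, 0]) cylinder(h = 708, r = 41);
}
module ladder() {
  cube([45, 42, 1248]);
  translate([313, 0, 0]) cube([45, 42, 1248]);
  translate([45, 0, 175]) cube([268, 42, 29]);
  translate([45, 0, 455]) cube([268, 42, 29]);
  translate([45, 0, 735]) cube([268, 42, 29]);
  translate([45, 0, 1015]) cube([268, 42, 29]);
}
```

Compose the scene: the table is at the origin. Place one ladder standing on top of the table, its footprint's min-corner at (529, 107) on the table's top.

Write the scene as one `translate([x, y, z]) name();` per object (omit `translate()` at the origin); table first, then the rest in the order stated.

table();
translate([529, 107, 746]) ladder();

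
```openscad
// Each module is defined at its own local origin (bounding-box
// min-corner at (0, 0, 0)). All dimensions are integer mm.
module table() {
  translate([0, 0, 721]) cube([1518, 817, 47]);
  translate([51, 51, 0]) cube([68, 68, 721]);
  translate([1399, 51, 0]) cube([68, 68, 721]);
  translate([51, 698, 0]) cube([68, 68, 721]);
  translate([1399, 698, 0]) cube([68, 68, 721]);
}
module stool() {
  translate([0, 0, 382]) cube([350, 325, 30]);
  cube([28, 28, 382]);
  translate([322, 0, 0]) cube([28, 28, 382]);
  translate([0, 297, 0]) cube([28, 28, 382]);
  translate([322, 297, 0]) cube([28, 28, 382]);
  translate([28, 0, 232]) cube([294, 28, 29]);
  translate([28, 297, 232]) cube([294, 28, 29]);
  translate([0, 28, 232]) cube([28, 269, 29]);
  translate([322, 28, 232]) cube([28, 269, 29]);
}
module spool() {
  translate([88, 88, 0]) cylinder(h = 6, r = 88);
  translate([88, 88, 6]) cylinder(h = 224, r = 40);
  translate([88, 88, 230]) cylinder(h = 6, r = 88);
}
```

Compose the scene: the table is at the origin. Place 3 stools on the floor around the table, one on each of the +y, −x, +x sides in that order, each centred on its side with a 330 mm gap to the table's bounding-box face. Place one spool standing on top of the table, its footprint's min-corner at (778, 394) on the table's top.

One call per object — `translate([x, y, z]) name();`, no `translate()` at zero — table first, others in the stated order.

table();
translate([584, 1147, 0]) stool();
translate([-680, 246, 0]) stool();
translate([1848, 246, 0]) stool();
translate([778, 394, 768]) spool();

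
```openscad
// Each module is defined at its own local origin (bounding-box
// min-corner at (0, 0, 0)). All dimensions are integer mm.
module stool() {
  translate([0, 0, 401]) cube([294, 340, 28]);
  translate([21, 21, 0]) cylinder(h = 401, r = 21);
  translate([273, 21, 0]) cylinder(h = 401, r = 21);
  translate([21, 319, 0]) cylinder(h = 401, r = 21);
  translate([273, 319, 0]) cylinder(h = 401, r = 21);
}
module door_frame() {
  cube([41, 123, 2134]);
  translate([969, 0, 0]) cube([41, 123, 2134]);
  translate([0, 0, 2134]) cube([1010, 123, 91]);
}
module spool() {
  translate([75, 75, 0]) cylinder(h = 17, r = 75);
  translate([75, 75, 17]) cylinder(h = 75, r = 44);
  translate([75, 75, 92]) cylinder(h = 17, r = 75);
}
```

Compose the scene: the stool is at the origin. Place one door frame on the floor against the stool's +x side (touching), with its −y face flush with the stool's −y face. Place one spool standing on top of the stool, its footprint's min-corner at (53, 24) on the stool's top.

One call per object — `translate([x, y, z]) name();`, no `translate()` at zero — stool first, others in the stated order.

stool();
translate([294, 0, 0]) door_frame();
translate([53, 24, 429]) spool();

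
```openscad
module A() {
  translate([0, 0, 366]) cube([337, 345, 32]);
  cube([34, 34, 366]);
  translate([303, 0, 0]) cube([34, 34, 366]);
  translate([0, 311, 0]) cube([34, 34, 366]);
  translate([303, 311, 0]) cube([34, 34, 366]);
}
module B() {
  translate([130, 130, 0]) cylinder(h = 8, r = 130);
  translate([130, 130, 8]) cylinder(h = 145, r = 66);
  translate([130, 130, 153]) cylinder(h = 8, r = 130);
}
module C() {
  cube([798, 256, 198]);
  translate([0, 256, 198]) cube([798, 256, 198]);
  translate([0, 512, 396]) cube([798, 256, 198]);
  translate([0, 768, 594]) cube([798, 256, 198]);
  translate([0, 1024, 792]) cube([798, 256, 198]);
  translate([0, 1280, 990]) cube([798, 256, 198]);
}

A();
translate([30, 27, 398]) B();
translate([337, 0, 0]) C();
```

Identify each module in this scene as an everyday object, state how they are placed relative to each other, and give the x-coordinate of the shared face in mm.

The stool's +x face and the staircase's −x face are both at x = 337 mm.

A is a stool. B is a spool. C is a staircase. The spool is on top of the stool. The staircase is against the stool's +x side, with their −y faces flush. The x-coordinate of the shared face is 337 mm.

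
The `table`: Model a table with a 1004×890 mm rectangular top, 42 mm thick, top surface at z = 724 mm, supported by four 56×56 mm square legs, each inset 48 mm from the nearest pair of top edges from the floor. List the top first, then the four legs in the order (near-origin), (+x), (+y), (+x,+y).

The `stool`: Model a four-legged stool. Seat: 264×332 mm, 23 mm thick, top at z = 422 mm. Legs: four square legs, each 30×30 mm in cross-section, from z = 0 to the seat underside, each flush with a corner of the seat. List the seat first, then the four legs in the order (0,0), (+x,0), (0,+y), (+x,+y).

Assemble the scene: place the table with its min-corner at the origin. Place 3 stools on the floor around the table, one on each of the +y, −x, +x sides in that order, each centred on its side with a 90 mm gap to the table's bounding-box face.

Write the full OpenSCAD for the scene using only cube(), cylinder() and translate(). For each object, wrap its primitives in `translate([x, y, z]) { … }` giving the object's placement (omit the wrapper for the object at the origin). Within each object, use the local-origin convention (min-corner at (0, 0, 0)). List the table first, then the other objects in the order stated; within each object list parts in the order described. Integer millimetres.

translate([0, 0, 682]) cube([1004, 890, 42]);
translate([48, 48, 0]) cube([56, 56, 682]);
translate([900, 48, 0]) cube([56, 56, 682]);
translate([48, 786, 0]) cube([56, 56, 682]);
translate([900, 786, 0]) cube([56, 56, 682]);
translate([370, 980, 0]) {
  translate([0, 0, 399]) cube([264, 332, 23]);
  cube([30, 30, 399]);
  translate([234, 0, 0]) cube([30, 30, 399]);
  translate([0, 302, 0]) cube([30, 30, 399]);
  translate([234, 302, 0]) cube([30, 30, 399]);
}
translate([-354, 279, 0]) {
  translate([0, 0, 399]) cube([264, 332, 23]);
  cube([30, 30, 399]);
  translate([234, 0, 0]) cube([30, 30, 399]);
  translate([0, 302, 0]) cube([30, 30, 399]);
  translate([234, 302, 0]) cube([30, 30, 399]);
}
translate([1094, 279, 0]) {
  translate([0, 0, 399]) cube([264, 332, 23]);
  cube([30, 30, 399]);
  translate([234, 0, 0]) cube([30, 30, 399]);
  translate([0, 302, 0]) cube([30, 30, 399]);
  translate([234, 302, 0]) cube([30, 30, 399]);
}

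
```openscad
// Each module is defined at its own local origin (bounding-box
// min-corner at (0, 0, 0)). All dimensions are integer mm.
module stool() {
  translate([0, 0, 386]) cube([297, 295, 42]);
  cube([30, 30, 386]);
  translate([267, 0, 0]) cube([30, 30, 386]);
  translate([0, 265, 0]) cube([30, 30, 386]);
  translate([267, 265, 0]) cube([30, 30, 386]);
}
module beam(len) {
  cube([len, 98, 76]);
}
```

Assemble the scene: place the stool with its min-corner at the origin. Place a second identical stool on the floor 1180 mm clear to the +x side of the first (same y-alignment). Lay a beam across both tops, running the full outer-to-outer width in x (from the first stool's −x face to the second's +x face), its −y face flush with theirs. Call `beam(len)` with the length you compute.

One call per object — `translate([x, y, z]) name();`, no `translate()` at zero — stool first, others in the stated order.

stool();
translate([1477, 0, 0]) stool();
translate([0, 0, 428]) beam(1774);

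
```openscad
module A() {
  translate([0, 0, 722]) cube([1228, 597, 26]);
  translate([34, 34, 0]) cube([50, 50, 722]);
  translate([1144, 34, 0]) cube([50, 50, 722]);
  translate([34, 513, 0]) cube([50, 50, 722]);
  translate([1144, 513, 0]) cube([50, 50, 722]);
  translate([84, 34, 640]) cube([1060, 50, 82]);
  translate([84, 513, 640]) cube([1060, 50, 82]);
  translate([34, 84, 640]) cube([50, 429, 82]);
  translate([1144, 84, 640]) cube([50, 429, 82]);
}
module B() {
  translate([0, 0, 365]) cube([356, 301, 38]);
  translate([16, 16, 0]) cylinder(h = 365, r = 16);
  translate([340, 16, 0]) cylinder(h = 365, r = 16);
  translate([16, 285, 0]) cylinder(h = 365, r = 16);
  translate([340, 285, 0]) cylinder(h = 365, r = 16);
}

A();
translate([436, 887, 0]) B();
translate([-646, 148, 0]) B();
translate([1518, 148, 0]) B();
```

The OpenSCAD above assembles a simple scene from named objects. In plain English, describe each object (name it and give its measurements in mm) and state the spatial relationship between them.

A is a rectangular dining table. The top is 1228×597×26 mm with its upper surface at z = 748 mm. It stands on four 50×50 mm square legs, each inset 34 mm from the nearest pair of top edges, running from the floor to the underside of the top. Four apron rails, 50 mm thick and 82 mm tall, run between adjacent legs with their top edges flush with the underside of the top and their outer faces flush with the legs' outer faces.

B is a four-legged stool. The seat is 356×301 mm, 38 mm thick, top at z = 403 mm. It stands on four round legs, each 32 mm in diameter, from z = 0 to the seat underside, each leg's axis is inset half a diameter from the nearest pair of seat edges (so the leg's bounding box is flush with the corner).

Three stools sit around the table at the +y, −x, +x sides.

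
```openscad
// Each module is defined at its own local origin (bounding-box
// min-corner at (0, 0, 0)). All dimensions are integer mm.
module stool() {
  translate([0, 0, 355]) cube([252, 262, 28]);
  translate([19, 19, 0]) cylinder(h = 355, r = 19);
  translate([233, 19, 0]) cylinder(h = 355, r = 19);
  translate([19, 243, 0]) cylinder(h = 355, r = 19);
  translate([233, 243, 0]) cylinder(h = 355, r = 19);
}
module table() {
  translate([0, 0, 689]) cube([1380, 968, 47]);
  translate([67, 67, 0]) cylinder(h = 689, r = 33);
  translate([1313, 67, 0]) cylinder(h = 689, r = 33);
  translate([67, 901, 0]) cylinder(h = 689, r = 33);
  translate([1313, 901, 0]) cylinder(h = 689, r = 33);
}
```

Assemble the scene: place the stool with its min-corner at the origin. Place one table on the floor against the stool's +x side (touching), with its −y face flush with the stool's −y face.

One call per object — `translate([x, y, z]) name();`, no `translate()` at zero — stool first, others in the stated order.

stool();
translate([252, 0, 0]) table();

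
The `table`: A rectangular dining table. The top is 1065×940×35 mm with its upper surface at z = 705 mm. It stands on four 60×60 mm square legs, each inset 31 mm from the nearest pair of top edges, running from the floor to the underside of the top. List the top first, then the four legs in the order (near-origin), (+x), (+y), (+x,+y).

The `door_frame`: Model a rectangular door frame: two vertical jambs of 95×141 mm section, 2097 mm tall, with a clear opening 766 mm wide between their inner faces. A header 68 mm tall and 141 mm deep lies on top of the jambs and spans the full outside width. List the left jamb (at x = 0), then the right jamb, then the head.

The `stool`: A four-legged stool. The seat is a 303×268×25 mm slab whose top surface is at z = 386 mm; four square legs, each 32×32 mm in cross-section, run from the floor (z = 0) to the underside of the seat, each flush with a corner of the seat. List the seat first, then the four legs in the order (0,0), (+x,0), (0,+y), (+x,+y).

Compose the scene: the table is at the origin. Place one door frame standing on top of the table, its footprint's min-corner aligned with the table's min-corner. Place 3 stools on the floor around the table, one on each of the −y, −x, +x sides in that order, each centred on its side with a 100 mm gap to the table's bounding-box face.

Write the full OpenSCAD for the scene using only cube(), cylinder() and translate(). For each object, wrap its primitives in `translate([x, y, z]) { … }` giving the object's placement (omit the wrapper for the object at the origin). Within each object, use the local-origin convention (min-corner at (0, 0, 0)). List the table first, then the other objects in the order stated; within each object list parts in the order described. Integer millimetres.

translate([0, 0, 670]) cube([1065, 940, 35]);
translate([31, 31, 0]) cube([60, 60, 670]);
translate([974, 31, 0]) cube([60, 60, 670]);
translate([31, 849, 0]) cube([60, 60, 670]);
translate([974, 849, 0]) cube([60, 60, 670]);
translate([0, 0, 705]) {
  cube([95, 141, 2097]);
  translate([861, 0, 0]) cube([95, 141, 2097]);
  translate([0, 0, 2097]) cube([956, 141, 68]);
}
translate([381, -368, 0]) {
  translate([0, 0, 361]) cube([303, 268, 25]);
  cube([32, 32, 361]);
  translate([271, 0, 0]) cube([32, 32, 361]);
  translate([0, 236, 0]) cube([32, 32, 361]);
  translate([271, 236, 0]) cube([32, 32, 361]);
}
translate([-403, 336, 0]) {
  translate([0, 0, 361]) cube([303, 268, 25]);
  cube([32, 32, 361]);
  translate([271, 0, 0]) cube([32, 32, 361]);
  translate([0, 236, 0]) cube([32, 32, 361]);
  translate([271, 236, 0]) cube([32, 32, 361]);
}
translate([1165, 336, 0]) {
  translate([0, 0, 361]) cube([303, 268, 25]);
  cube([32, 32, 361]);
  translate([271, 0, 0]) cube([32, 32, 361]);
  translate([0, 236, 0]) cube([32, 32, 361]);
  translate([271, 236, 0]) cube([32, 32, 361]);
}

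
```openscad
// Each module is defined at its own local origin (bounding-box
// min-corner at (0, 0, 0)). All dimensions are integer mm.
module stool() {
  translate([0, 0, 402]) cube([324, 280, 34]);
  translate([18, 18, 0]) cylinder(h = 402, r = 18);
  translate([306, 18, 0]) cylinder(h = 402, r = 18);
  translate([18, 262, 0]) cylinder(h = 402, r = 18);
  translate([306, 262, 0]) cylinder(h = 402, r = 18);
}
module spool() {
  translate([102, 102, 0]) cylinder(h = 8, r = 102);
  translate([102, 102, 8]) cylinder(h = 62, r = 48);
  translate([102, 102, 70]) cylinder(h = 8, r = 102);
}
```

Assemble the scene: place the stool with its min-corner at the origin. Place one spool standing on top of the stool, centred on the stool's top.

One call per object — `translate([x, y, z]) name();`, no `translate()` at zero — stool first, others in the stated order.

stool();
translate([60, 38, 436]) spool();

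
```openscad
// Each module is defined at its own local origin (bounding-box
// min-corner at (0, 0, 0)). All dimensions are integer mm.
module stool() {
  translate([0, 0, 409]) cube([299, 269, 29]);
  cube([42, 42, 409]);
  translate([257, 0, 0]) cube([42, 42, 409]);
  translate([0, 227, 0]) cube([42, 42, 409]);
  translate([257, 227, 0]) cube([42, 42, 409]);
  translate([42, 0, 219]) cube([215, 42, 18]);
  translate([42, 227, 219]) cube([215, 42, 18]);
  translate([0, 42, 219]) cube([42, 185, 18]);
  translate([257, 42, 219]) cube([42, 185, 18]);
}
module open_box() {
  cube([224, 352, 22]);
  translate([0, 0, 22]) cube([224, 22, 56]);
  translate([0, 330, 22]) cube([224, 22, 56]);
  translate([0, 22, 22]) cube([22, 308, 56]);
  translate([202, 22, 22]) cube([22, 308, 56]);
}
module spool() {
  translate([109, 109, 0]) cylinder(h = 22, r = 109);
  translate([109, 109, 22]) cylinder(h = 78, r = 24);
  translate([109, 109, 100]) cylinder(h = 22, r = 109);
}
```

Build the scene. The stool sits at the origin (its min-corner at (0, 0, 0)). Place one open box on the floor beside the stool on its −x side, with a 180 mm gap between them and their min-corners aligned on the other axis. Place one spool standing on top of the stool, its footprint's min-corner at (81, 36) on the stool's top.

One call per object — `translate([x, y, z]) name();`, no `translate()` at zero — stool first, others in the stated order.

stool();
translate([-404, 0, 0]) open_box();
translate([81, 36, 438]) spool();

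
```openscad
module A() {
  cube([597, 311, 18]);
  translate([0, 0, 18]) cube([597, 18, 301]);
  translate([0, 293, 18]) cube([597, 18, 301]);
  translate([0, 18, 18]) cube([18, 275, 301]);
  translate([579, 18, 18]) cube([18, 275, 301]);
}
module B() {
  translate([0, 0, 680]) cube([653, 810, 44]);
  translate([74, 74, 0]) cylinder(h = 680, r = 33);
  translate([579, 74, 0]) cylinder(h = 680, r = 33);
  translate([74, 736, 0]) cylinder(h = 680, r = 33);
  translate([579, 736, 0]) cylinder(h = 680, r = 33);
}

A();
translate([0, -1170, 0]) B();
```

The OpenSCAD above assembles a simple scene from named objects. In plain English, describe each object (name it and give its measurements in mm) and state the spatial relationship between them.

A is an open-topped rectangular box: outside dimensions 597×311×319 mm, with a uniform wall and base thickness of 18 mm. The base is a full 597×311 slab on the floor; four walls sit on top of the base. The front and back walls (the −y and +y sides) span the full width; the two side walls fit between them.

B is a table: top 653 mm (x) × 810 mm (y), 44 mm thick, upper face at z = 724 mm, on four round legs of 66 mm diameter, each leg's bounding box inset 41 mm from the nearest pair of top edges, running from z = 0 to the bottom of the top.

The table is on the floor beside the open box on its −y side.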